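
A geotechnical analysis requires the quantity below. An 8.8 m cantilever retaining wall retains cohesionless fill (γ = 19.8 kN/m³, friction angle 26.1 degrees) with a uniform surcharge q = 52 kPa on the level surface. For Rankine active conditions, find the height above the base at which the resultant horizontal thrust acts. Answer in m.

K_a = 0.3889.
Triangular part P₁ = ½K_aγH² = 298.2 at H/3 = 2.933 m; rectangular part P₂ = K_a q H = 178.0 at H/2 = 4.400 m.
ȳ = (P₁·2.933 + P₂·4.400)/(P₁+P₂) = 3.482 m.

3.48 m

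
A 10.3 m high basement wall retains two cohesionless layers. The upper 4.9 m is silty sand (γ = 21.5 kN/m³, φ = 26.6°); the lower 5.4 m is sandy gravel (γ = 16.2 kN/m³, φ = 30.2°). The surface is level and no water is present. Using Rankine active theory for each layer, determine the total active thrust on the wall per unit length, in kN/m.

K_a1 = tan²(45°−26.6°/2) = 0.3814; K_a2 = tan²(45°−30.2°/2) = 0.3307.
Layer 1: σ at base = K_a1 γ₁ h₁ = 40.19 kPa; P₁ = ½×40.19×4.9 = 98.45.
Layer 2: σ_v at top = γ₁h₁ = 105.4; σ_h top = K_a2×105.4 = 34.83; σ_h base = K_a2×(105.4+16.2×5.4) = 63.76.
P₂ = ½(34.83+63.76)×5.4 = 266.2. Total P_a = 98.45+266.2 = 364.7 kN/m.

365 kN/m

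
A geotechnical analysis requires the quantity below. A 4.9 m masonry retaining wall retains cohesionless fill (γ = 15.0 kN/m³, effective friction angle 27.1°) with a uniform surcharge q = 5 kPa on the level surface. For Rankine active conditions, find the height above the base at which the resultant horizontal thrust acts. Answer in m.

1.73 m

K_a = 0.3741.
Triangular part P₁ = ½K_aγH² = 67.36 at H/3 = 1.633 m; rectangular part P₂ = K_a q H = 9.164 at H/2 = 2.450 m.
ȳ = (P₁·1.633 + P₂·2.450)/(P₁+P₂) = 1.731 m.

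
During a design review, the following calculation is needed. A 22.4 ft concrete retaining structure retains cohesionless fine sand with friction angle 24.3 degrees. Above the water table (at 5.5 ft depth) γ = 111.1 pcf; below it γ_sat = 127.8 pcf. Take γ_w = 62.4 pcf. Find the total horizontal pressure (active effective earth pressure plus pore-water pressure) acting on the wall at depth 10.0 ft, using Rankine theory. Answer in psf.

658 psf

K_a = (1 − sin φ)/(1 + sin φ) = 0.4169.
γ' = 127.8 − 62.4 = 65.40 pcf.
Effective vertical stress at 10.0 ft: σ'_v = 111.1×5.5 + 65.40×4.50 = 905.3 psf.
σ'_h = K_a σ'_v = 0.4169 × 905.3 = 377.5 psf; u = γ_w × 4.50 = 280.8 psf.
Total σ_h = 377.5 + 280.8 = 658.3 psf.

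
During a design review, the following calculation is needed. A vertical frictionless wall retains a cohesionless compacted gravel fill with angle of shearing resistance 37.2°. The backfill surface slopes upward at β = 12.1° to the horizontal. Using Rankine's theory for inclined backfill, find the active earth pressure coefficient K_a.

0.260

K_a = cos β · (cos β − √(cos²β − cos²φ)) / (cos β + √(cos²β − cos²φ)).
cos β = 0.9778, cos φ = 0.7965, √(cos²β − cos²φ) = 0.5671.
K_a = 0.9778 × (0.9778 − 0.5671)/(0.9778 + 0.5671) = 0.2599.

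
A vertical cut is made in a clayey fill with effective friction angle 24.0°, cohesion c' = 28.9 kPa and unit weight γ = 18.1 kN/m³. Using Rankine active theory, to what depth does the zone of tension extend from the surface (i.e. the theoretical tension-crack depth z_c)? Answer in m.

4.92 m

K_a = tan²(45° − 24.0°/2) = 0.4217; √K_a = 0.6494.
The active pressure is zero where K_a γ z = 2c√K_a, so z_c = 2c/(γ√K_a) = 2×28.9/(18.1×0.6494) = 4.917 m.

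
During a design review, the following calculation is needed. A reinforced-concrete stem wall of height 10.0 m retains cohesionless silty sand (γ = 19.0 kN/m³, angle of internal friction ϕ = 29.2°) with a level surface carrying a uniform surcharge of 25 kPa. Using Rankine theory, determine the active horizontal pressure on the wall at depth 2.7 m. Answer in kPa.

26.3 kPa

K_a = (1 − sin φ)/(1 + sin φ) = 0.3442.
σ_v = γz + q = 19.0 × 2.7 + 25 = 76.30 kPa.
σ_h = K_a σ_v = 0.3442 × 76.30 = 26.26 kPa.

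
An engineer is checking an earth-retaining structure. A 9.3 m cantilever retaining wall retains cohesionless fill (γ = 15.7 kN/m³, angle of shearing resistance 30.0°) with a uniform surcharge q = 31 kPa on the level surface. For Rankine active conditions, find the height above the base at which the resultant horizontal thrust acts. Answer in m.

3.56 m

K_a = 0.3333.
Triangular part P₁ = ½K_aγH² = 226.3 at H/3 = 3.100 m; rectangular part P₂ = K_a q H = 96.10 at H/2 = 4.650 m.
ȳ = (P₁·3.100 + P₂·4.650)/(P₁+P₂) = 3.562 m.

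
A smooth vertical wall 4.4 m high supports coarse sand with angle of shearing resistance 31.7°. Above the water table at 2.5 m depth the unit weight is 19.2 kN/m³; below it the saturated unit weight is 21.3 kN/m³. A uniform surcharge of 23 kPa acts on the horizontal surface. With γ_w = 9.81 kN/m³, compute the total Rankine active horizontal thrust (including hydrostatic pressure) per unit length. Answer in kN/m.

K_a = tan²(45° − φ/2) = 0.3111.
γ' = 21.3 − 9.81 = 11.49 kN/m³. h₂ = H − d_w = 1.9 m.
σ'_h: at surface K_a·q = 7.155; at WT K_a(q+γd_w) = 22.09; at base K_a(q+γd_w+γ'h₂) = 28.88 kPa.
P₁ = ½(7.155+22.09)×2.5 = 36.55; P₂ = ½(22.09+28.88)×1.9 = 48.41; P_w = ½γ_w h₂² = 17.71.
Total = 36.55+48.41+17.71 = 102.7 kN/m.

103 kN/m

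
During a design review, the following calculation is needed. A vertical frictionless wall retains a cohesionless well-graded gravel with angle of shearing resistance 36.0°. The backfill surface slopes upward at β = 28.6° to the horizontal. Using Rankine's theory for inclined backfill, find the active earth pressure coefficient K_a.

K_a = cos β · (cos β − √(cos²β − cos²φ)) / (cos β + √(cos²β − cos²φ)).
cos β = 0.8780, cos φ = 0.8090, √(cos²β − cos²φ) = 0.3411.
K_a = 0.8780 × (0.8780 − 0.3411)/(0.8780 + 0.3411) = 0.3867.

0.387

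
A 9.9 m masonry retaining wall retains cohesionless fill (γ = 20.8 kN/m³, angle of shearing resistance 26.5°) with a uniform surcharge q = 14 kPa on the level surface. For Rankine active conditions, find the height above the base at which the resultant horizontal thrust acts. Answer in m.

3.50 m

K_a = 0.3829.
Triangular part P₁ = ½K_aγH² = 390.3 at H/3 = 3.300 m; rectangular part P₂ = K_a q H = 53.08 at H/2 = 4.950 m.
ȳ = (P₁·3.300 + P₂·4.950)/(P₁+P₂) = 3.498 m.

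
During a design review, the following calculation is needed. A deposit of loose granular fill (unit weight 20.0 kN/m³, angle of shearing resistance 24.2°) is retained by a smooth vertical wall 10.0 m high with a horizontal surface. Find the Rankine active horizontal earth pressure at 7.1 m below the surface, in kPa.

K_a = (1 − sin φ)/(1 + sin φ) = 0.4185.
σ_h = K_a γ z = 0.4185 × 20.0 × 7.1 = 59.43 kPa.

59.4 kPa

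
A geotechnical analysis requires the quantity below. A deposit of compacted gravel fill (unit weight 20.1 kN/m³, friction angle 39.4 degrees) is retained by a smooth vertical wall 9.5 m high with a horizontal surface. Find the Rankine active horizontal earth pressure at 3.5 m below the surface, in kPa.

15.7 kPa

K_a = (1 − sin φ)/(1 + sin φ) = 0.2234.
σ_h = K_a γ z = 0.2234 × 20.1 × 3.5 = 15.72 kPa.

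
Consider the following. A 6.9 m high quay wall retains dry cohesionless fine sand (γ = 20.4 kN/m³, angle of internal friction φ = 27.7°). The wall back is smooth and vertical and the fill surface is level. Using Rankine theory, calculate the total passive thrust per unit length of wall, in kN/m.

1330 kN/m

K_p = tan²(45° + φ/2) = 2.737.
P_p = ½ K_p γ H² = 0.5 × 2.737 × 20.4 × 6.9² = 1329 kN/m.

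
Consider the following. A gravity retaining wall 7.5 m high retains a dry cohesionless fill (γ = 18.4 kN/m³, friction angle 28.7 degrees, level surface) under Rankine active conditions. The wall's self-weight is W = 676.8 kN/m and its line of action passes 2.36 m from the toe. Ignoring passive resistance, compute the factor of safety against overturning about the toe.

K_a = tan²(45° − 28.7°/2) = 0.3511.
P_a = ½K_aγH² = 0.5×0.3511×18.4×7.5² = 181.7 kN/m, acting at H/3 = 2.500 m above the base.
Overturning moment M_o = P_a × H/3 = 181.7 × 2.500 = 454.3.
Resisting moment M_r = W × 2.36 = 676.8 × 2.36 = 1597.
FS_overturning = M_r/M_o = 1597/454.3 = 3.516.

3.52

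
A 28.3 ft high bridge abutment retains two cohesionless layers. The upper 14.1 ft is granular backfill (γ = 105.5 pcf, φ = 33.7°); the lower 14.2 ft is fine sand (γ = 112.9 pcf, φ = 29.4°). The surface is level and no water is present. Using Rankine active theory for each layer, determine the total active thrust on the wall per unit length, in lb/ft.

K_a1 = tan²(45°−33.7°/2) = 0.2863; K_a2 = tan²(45°−29.4°/2) = 0.3415.
Layer 1: σ at base = K_a1 γ₁ h₁ = 425.9 psf; P₁ = ½×425.9×14.1 = 3003.
Layer 2: σ_v at top = γ₁h₁ = 1488; σ_h top = K_a2×1488 = 508.0; σ_h base = K_a2×(1488+112.9×14.2) = 1055.
P₂ = ½(508.0+1055)×14.2 = 11100. Total P_a = 3003+11100 = 14100 lb/ft.

14100 lb/ft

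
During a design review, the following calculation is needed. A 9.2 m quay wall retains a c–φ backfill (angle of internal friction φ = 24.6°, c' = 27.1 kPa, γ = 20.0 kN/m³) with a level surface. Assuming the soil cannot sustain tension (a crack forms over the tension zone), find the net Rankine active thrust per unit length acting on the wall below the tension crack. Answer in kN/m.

102 kN/m

K_a = 0.4121; √K_a = 0.6420.
Tension-crack depth z_c = 2c/(γ√K_a) = 2×27.1/(20.0×0.6420) = 4.221 m.
σ_a at base = K_a γ H − 2c√K_a = 0.4121×20.0×9.2 − 2×27.1×0.6420 = 41.04 kPa.
P_a = ½ × 41.04 × (H − z_c) = 0.5×41.04×4.979 = 102.2 kN/m.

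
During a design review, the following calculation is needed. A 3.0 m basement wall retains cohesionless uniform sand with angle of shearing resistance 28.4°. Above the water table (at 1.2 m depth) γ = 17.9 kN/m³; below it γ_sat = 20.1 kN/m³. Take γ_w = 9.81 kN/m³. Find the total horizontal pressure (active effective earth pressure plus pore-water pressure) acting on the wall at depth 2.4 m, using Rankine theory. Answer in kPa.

23.8 kPa

K_a = (1 − sin φ)/(1 + sin φ) = 0.3554.
γ' = 20.1 − 9.81 = 10.29 kN/m³.
Effective vertical stress at 2.4 m: σ'_v = 17.9×1.2 + 10.29×1.20 = 33.83 kPa.
σ'_h = K_a σ'_v = 0.3554 × 33.83 = 12.02 kPa; u = γ_w × 1.20 = 11.77 kPa.
Total σ_h = 12.02 + 11.77 = 23.79 kPa.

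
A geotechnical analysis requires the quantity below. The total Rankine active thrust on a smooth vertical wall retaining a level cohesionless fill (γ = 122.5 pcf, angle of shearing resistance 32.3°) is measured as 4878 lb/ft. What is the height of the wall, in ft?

16.2 ft

K_a = 0.3035. P_a = ½ K_a γ H² ⇒ H = √(2P_a/(K_a γ)).
H = √(2×4878/(0.3035×122.5)) = 16.20 ft.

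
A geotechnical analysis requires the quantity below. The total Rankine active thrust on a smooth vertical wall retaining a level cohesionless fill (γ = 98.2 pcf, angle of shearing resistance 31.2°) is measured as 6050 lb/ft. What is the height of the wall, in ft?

19.7 ft

K_a = 0.3175. P_a = ½ K_a γ H² ⇒ H = √(2P_a/(K_a γ)).
H = √(2×6050/(0.3175×98.2)) = 19.70 ft.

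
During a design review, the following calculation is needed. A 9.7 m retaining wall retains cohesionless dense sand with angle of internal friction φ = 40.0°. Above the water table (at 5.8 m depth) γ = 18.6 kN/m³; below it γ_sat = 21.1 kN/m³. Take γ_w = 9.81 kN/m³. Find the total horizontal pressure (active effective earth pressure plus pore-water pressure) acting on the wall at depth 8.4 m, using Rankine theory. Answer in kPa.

K_a = (1 − sin φ)/(1 + sin φ) = 0.2174.
γ' = 21.1 − 9.81 = 11.29 kN/m³.
Effective vertical stress at 8.4 m: σ'_v = 18.6×5.8 + 11.29×2.60 = 137.2 kPa.
σ'_h = K_a σ'_v = 0.2174 × 137.2 = 29.84 kPa; u = γ_w × 2.60 = 25.51 kPa.
Total σ_h = 29.84 + 25.51 = 55.35 kPa.

55.3 kPa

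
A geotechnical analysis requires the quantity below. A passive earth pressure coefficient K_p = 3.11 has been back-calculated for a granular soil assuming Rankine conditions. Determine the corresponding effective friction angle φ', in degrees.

30.9°

K_p = (1+sin φ)/(1−sin φ) ⇒ sin φ = (K_p − 1)/(K_p + 1) = 0.5134.
φ = arcsin(0.5134) = 30.89°.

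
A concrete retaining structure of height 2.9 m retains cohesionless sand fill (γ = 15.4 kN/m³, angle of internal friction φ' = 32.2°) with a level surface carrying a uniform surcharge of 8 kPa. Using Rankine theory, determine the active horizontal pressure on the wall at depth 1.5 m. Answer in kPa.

9.48 kPa

K_a = (1 − sin φ)/(1 + sin φ) = 0.3047.
σ_v = γz + q = 15.4 × 1.5 + 8 = 31.10 kPa.
σ_h = K_a σ_v = 0.3047 × 31.10 = 9.477 kPa.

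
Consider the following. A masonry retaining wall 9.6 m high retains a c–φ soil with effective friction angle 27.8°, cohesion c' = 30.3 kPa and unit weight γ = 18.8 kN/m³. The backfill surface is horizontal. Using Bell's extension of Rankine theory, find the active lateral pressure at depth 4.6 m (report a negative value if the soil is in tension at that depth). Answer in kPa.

-5.09 kPa

K_a = (1 − sin φ)/(1 + sin φ) = 0.3639.
σ_a = K_a γ z − 2c√K_a = 0.3639×18.8×4.6 − 2×30.3×0.6032 = -5.086 kPa.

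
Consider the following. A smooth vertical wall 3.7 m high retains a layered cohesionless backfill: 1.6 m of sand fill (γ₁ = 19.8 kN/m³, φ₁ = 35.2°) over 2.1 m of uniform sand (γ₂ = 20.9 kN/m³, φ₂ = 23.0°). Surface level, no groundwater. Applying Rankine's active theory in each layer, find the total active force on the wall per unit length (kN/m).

K_a1 = tan²(45°−35.2°/2) = 0.2687; K_a2 = tan²(45°−23.0°/2) = 0.4381.
Layer 1: σ at base = K_a1 γ₁ h₁ = 8.512 kPa; P₁ = ½×8.512×1.6 = 6.810.
Layer 2: σ_v at top = γ₁h₁ = 31.68; σ_h top = K_a2×31.68 = 13.88; σ_h base = K_a2×(31.68+20.9×2.1) = 33.11.
P₂ = ½(13.88+33.11)×2.1 = 49.33. Total P_a = 6.810+49.33 = 56.14 kN/m.

56.1 kN/m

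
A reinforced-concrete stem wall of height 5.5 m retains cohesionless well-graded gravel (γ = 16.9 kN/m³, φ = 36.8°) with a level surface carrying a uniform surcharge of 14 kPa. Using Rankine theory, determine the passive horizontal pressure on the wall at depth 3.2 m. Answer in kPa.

K_p = (1 + sin φ)/(1 − sin φ) = 3.988.
σ_v = γz + q = 16.9 × 3.2 + 14 = 68.08 kPa.
σ_h = K_p σ_v = 3.988 × 68.08 = 271.5 kPa.

271 kPa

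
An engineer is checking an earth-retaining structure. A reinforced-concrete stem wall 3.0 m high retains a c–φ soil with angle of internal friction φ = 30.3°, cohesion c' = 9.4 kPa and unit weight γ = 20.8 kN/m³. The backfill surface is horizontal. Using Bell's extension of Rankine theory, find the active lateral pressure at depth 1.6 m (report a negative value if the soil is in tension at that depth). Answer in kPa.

0.171 kPa

K_a = (1 − sin φ)/(1 + sin φ) = 0.3293.
σ_a = K_a γ z − 2c√K_a = 0.3293×20.8×1.6 − 2×9.4×0.5739 = 0.1711 kPa.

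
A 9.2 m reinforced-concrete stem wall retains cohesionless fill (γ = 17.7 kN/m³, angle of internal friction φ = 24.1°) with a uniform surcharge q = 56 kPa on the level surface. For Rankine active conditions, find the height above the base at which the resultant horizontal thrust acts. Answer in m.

K_a = 0.4201.
Triangular part P₁ = ½K_aγH² = 314.7 at H/3 = 3.067 m; rectangular part P₂ = K_a q H = 216.4 at H/2 = 4.600 m.
ȳ = (P₁·3.067 + P₂·4.600)/(P₁+P₂) = 3.692 m.

3.69 m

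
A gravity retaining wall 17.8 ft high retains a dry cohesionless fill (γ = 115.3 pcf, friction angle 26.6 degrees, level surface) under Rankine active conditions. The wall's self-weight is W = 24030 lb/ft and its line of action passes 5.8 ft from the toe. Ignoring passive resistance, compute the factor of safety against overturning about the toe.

K_a = tan²(45° − 26.6°/2) = 0.3814.
P_a = ½K_aγH² = 0.5×0.3814×115.3×17.8² = 6967 lb/ft, acting at H/3 = 5.933 ft above the base.
Overturning moment M_o = P_a × H/3 = 6967 × 5.933 = 41340.
Resisting moment M_r = W × 5.8 = 24030 × 5.8 = 139400.
FS_overturning = M_r/M_o = 139400/41340 = 3.371.

3.37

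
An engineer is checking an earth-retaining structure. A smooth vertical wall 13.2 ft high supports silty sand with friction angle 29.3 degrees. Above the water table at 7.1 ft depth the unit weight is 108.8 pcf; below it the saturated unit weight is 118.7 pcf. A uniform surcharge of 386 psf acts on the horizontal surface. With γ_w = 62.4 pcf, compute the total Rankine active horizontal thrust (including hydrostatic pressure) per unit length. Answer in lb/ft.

K_a = tan²(45° − φ/2) = 0.3428.
γ' = 118.7 − 62.4 = 56.30 pcf. h₂ = H − d_w = 6.1 ft.
σ'_h: at surface K_a·q = 132.3; at WT K_a(q+γd_w) = 397.2; at base K_a(q+γd_w+γ'h₂) = 514.9 psf.
P₁ = ½(132.3+397.2)×7.1 = 1880; P₂ = ½(397.2+514.9)×6.1 = 2782; P_w = ½γ_w h₂² = 1161.
Total = 1880+2782+1161 = 5823 lb/ft.

5820 lb/ft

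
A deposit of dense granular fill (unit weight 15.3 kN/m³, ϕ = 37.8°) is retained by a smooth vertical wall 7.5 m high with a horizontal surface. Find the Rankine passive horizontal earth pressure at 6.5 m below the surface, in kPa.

414 kPa

K_p = (1 + sin φ)/(1 − sin φ) = 4.167.
σ_h = K_p γ z = 4.167 × 15.3 × 6.5 = 414.4 kPa.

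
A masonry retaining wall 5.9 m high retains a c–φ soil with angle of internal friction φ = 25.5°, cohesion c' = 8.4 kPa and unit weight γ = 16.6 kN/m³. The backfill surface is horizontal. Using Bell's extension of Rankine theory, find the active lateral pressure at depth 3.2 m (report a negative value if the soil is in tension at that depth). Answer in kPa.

10.5 kPa

K_a = (1 − sin φ)/(1 + sin φ) = 0.3981.
σ_a = K_a γ z − 2c√K_a = 0.3981×16.6×3.2 − 2×8.4×0.6310 = 10.55 kPa.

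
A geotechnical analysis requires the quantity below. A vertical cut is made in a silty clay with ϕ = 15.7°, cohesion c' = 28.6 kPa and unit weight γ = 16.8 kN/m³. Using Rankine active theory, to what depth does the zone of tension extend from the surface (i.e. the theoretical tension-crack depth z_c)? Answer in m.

K_a = tan²(45° − 15.7°/2) = 0.5741; √K_a = 0.7577.
The active pressure is zero where K_a γ z = 2c√K_a, so z_c = 2c/(γ√K_a) = 2×28.6/(16.8×0.7577) = 4.494 m.

4.49 m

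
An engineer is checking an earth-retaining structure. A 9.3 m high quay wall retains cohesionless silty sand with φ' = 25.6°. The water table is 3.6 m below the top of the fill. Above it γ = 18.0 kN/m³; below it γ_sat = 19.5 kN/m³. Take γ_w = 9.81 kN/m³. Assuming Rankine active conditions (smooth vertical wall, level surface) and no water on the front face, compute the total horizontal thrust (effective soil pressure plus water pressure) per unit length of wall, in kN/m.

415 kN/m

K_a = tan²(45° − φ/2) = 0.3966.
γ' = 19.5 − 9.81 = 9.690 kN/m³. Depth below WT = 5.7 m.
σ'_h at WT = K_a γ d_w = 25.70 kPa; at base = 25.70 + K_a γ' × 5.7 = 47.60 kPa.
P₁ (0–3.6 m) = ½×25.70×3.6 = 46.26. P₂ (3.6–9.3 m) = ½(25.70+47.60)×5.7 = 208.9.
P_w = ½ γ_w h₂² = 0.5×9.81×5.7² = 159.4. Total = 46.26+208.9+159.4 = 414.5 kN/m.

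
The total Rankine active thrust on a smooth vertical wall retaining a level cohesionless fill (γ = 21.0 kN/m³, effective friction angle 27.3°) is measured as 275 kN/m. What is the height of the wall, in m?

K_a = 0.3711. P_a = ½ K_a γ H² ⇒ H = √(2P_a/(K_a γ)).
H = √(2×275/(0.3711×21.0)) = 8.401 m.

8.40 m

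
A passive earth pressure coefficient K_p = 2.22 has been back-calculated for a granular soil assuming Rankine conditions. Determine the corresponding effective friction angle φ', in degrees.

22.3°

K_p = (1+sin φ)/(1−sin φ) ⇒ sin φ = (K_p − 1)/(K_p + 1) = 0.3789.
φ = arcsin(0.3789) = 22.26°.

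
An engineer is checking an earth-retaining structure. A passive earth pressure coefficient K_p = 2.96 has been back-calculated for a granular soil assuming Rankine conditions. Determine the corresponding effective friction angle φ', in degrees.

29.7°

K_p = (1+sin φ)/(1−sin φ) ⇒ sin φ = (K_p − 1)/(K_p + 1) = 0.4949.
φ = arcsin(0.4949) = 29.67°.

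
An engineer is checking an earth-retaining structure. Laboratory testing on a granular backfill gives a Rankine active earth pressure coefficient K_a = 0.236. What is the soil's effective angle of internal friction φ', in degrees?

38.2°

K_a = tan²(45° − φ/2) ⇒ 45° − φ/2 = arctan(√0.236) = 25.91°.
φ = 2(45° − 25.91°) = 38.18°.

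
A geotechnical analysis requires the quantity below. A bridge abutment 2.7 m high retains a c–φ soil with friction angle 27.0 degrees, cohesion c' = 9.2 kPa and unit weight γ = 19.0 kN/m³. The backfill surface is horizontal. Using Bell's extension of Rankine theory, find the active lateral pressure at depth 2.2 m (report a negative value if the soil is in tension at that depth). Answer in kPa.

K_a = (1 − sin φ)/(1 + sin φ) = 0.3755.
σ_a = K_a γ z − 2c√K_a = 0.3755×19.0×2.2 − 2×9.2×0.6128 = 4.421 kPa.

4.42 kPa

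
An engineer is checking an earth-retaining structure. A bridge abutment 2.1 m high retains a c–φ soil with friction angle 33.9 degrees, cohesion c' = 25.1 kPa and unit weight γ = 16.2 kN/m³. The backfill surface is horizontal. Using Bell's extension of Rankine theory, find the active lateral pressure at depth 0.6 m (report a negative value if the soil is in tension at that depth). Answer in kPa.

K_a = (1 − sin φ)/(1 + sin φ) = 0.2839.
σ_a = K_a γ z − 2c√K_a = 0.2839×16.2×0.6 − 2×25.1×0.5328 = -23.99 kPa.

-24.0 kPa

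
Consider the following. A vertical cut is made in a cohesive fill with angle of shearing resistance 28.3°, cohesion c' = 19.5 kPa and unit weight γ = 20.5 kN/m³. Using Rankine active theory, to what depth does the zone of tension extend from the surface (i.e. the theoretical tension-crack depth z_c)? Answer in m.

3.19 m

K_a = tan²(45° − 28.3°/2) = 0.3568; √K_a = 0.5973.
The active pressure is zero where K_a γ z = 2c√K_a, so z_c = 2c/(γ√K_a) = 2×19.5/(20.5×0.5973) = 3.185 m.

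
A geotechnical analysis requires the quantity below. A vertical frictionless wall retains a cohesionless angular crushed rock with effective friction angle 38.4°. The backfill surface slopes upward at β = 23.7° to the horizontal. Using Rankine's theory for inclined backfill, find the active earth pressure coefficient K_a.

0.291

K_a = cos β · (cos β − √(cos²β − cos²φ)) / (cos β + √(cos²β − cos²φ)).
cos β = 0.9157, cos φ = 0.7837, √(cos²β − cos²φ) = 0.4736.
K_a = 0.9157 × (0.9157 − 0.4736)/(0.9157 + 0.4736) = 0.2914.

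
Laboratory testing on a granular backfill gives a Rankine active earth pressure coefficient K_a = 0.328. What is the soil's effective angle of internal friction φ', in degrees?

K_a = tan²(45° − φ/2) ⇒ 45° − φ/2 = arctan(√0.328) = 29.80°.
φ = 2(45° − 29.80°) = 30.40°.

30.4°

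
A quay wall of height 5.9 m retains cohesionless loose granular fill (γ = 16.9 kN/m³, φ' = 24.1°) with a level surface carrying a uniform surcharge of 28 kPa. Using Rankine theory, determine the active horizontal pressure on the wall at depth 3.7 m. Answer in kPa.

38.0 kPa

K_a = (1 − sin φ)/(1 + sin φ) = 0.4201.
σ_v = γz + q = 16.9 × 3.7 + 28 = 90.53 kPa.
σ_h = K_a σ_v = 0.4201 × 90.53 = 38.03 kPa.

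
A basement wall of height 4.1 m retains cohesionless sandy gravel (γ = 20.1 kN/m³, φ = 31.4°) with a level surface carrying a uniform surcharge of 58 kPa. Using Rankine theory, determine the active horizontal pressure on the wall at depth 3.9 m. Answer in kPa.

K_a = (1 − sin φ)/(1 + sin φ) = 0.3149.
σ_v = γz + q = 20.1 × 3.9 + 58 = 136.4 kPa.
σ_h = K_a σ_v = 0.3149 × 136.4 = 42.95 kPa.

43.0 kPa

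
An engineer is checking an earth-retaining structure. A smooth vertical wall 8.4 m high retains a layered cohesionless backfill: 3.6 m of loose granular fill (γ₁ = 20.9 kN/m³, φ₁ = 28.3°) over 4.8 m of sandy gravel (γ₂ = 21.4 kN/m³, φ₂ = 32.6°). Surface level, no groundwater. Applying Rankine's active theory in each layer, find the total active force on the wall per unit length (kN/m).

K_a1 = tan²(45°−28.3°/2) = 0.3568; K_a2 = tan²(45°−32.6°/2) = 0.2997.
Layer 1: σ at base = K_a1 γ₁ h₁ = 26.84 kPa; P₁ = ½×26.84×3.6 = 48.32.
Layer 2: σ_v at top = γ₁h₁ = 75.24; σ_h top = K_a2×75.24 = 22.55; σ_h base = K_a2×(75.24+21.4×4.8) = 53.34.
P₂ = ½(22.55+53.34)×4.8 = 182.1. Total P_a = 48.32+182.1 = 230.5 kN/m.

230 kN/m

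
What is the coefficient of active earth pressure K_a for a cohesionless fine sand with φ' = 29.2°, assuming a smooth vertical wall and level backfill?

0.344

K_a = (1 − sin φ)/(1 + sin φ) = (1 − sin 29.2°)/(1 + sin 29.2°) = 0.3442.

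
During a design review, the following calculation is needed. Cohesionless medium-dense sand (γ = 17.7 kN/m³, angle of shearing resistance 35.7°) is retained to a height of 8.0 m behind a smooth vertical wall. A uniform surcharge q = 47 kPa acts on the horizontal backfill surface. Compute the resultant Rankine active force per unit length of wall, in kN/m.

248 kN/m

K_a = tan²(45° − φ/2) = 0.2630.
Soil triangle: ½ K_a γ H² = 0.5×0.2630×17.7×8.0² = 149.0 kN/m.
Surcharge rectangle: K_a q H = 0.2630×47×8.0 = 98.89 kN/m.
Total = 149.0 + 98.89 = 247.8 kN/m.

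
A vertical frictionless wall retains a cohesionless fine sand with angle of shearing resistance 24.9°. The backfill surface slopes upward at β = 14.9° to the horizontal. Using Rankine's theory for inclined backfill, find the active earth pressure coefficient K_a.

0.471

K_a = cos β · (cos β − √(cos²β − cos²φ)) / (cos β + √(cos²β − cos²φ)).
cos β = 0.9664, cos φ = 0.9070, √(cos²β − cos²φ) = 0.3334.
K_a = 0.9664 × (0.9664 − 0.3334)/(0.9664 + 0.3334) = 0.4706.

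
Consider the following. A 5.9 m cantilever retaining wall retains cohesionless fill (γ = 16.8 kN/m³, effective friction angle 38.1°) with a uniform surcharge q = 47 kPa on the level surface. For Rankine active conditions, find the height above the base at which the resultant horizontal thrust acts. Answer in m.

K_a = 0.2368.
Triangular part P₁ = ½K_aγH² = 69.25 at H/3 = 1.967 m; rectangular part P₂ = K_a q H = 65.67 at H/2 = 2.950 m.
ȳ = (P₁·1.967 + P₂·2.950)/(P₁+P₂) = 2.445 m.

2.45 m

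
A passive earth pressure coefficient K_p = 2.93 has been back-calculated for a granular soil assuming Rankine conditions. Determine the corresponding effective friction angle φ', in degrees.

29.4°

K_p = (1+sin φ)/(1−sin φ) ⇒ sin φ = (K_p − 1)/(K_p + 1) = 0.4911.
φ = arcsin(0.4911) = 29.41°.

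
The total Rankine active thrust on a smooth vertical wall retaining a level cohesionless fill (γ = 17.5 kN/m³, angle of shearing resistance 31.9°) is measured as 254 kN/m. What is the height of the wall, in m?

K_a = 0.3085. P_a = ½ K_a γ H² ⇒ H = √(2P_a/(K_a γ)).
H = √(2×254/(0.3085×17.5)) = 9.700 m.

9.70 m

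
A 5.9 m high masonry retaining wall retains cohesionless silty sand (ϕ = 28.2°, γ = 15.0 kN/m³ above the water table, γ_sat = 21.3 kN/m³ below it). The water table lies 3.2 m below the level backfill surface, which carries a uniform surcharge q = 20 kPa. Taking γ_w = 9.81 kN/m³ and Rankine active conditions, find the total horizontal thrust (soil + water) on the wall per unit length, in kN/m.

K_a = tan²(45° − φ/2) = 0.3582.
γ' = 21.3 − 9.81 = 11.49 kN/m³. h₂ = H − d_w = 2.7 m.
σ'_h: at surface K_a·q = 7.164; at WT K_a(q+γd_w) = 24.36; at base K_a(q+γd_w+γ'h₂) = 35.47 kPa.
P₁ = ½(7.164+24.36)×3.2 = 50.43; P₂ = ½(24.36+35.47)×2.7 = 80.76; P_w = ½γ_w h₂² = 35.76.
Total = 50.43+80.76+35.76 = 167.0 kN/m.

167 kN/m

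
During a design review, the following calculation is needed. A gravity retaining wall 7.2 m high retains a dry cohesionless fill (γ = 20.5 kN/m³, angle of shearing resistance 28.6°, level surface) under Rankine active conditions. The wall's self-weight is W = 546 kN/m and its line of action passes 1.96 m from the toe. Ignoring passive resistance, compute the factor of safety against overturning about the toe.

2.38

K_a = tan²(45° − 28.6°/2) = 0.3525.
P_a = ½K_aγH² = 0.5×0.3525×20.5×7.2² = 187.3 kN/m, acting at H/3 = 2.400 m above the base.
Overturning moment M_o = P_a × H/3 = 187.3 × 2.400 = 449.6.
Resisting moment M_r = W × 1.96 = 546 × 1.96 = 1070.
FS_overturning = M_r/M_o = 1070/449.6 = 2.380.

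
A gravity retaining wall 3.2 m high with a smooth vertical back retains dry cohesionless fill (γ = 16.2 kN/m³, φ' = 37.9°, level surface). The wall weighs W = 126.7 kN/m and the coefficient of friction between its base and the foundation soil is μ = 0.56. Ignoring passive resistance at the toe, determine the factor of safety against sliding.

3.58

K_a = tan²(45° − 37.9°/2) = 0.2389.
P_a = ½K_aγH² = 0.5×0.2389×16.2×3.2² = 19.82 kN/m, acting at H/3 = 1.067 m above the base.
FS_sliding = μW / P_a = 0.56×126.7 / 19.82 = 3.580.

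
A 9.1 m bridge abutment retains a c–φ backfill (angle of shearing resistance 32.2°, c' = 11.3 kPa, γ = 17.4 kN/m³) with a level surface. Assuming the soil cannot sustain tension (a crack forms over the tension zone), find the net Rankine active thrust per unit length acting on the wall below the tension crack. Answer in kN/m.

121 kN/m

K_a = 0.3047; √K_a = 0.5520.
Tension-crack depth z_c = 2c/(γ√K_a) = 2×11.3/(17.4×0.5520) = 2.353 m.
σ_a at base = K_a γ H − 2c√K_a = 0.3047×17.4×9.1 − 2×11.3×0.5520 = 35.78 kPa.
P_a = ½ × 35.78 × (H − z_c) = 0.5×35.78×6.747 = 120.7 kN/m.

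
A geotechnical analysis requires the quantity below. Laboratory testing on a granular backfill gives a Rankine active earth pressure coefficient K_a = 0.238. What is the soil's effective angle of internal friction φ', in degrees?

K_a = tan²(45° − φ/2) ⇒ 45° − φ/2 = arctan(√0.238) = 26.01°.
φ = 2(45° − 26.01°) = 37.99°.

38.0°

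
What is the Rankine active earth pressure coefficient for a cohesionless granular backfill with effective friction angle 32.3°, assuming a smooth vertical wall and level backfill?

K_a = (1 − sin φ)/(1 + sin φ) = (1 − sin 32.3°)/(1 + sin 32.3°) = 0.3035.

0.303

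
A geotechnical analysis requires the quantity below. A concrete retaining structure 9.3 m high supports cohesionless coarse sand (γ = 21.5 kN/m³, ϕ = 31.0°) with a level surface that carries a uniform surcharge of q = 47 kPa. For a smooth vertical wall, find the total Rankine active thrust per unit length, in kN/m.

438 kN/m

K_a = tan²(45° − φ/2) = 0.3201.
Soil triangle: ½ K_a γ H² = 0.5×0.3201×21.5×9.3² = 297.6 kN/m.
Surcharge rectangle: K_a q H = 0.3201×47×9.3 = 139.9 kN/m.
Total = 297.6 + 139.9 = 437.5 kN/m.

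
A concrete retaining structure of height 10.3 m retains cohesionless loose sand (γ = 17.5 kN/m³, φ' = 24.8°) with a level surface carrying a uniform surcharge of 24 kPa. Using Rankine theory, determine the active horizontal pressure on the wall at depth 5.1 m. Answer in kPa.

46.3 kPa

K_a = (1 − sin φ)/(1 + sin φ) = 0.4090.
σ_v = γz + q = 17.5 × 5.1 + 24 = 113.2 kPa.
σ_h = K_a σ_v = 0.4090 × 113.2 = 46.32 kPa.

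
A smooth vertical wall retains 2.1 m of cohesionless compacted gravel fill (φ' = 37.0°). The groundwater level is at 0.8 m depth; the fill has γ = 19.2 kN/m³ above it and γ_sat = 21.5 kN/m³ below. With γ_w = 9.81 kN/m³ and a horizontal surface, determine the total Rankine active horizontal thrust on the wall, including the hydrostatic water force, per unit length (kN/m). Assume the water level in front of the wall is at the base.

K_a = tan²(45° − φ/2) = 0.2486.
γ' = 21.5 − 9.81 = 11.69 kN/m³. Depth below WT = 1.3 m.
σ'_h at WT = K_a γ d_w = 3.818 kPa; at base = 3.818 + K_a γ' × 1.3 = 7.596 kPa.
P₁ (0–0.8 m) = ½×3.818×0.8 = 1.527. P₂ (0.8–2.1 m) = ½(3.818+7.596)×1.3 = 7.419.
P_w = ½ γ_w h₂² = 0.5×9.81×1.3² = 8.289. Total = 1.527+7.419+8.289 = 17.24 kN/m.

17.2 kN/m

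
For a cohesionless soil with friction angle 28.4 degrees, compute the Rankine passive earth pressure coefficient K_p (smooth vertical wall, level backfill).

2.81

K_p = (1 + sin φ)/(1 − sin φ) = tan²(45° + 28.4°/2) = 2.814.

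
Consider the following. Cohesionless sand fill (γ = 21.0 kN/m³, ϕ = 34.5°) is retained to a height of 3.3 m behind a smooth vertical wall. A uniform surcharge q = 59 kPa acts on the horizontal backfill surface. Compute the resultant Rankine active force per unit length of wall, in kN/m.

K_a = tan²(45° − φ/2) = 0.2768.
Soil triangle: ½ K_a γ H² = 0.5×0.2768×21.0×3.3² = 31.65 kN/m.
Surcharge rectangle: K_a q H = 0.2768×59×3.3 = 53.89 kN/m.
Total = 31.65 + 53.89 = 85.55 kN/m.

85.5 kN/m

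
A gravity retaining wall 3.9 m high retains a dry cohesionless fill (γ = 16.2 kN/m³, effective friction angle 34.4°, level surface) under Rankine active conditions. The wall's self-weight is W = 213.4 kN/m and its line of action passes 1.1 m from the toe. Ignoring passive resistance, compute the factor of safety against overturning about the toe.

5.27

K_a = tan²(45° − 34.4°/2) = 0.2780.
P_a = ½K_aγH² = 0.5×0.2780×16.2×3.9² = 34.25 kN/m, acting at H/3 = 1.300 m above the base.
Overturning moment M_o = P_a × H/3 = 34.25 × 1.300 = 44.52.
Resisting moment M_r = W × 1.1 = 213.4 × 1.1 = 234.7.
FS_overturning = M_r/M_o = 234.7/44.52 = 5.272.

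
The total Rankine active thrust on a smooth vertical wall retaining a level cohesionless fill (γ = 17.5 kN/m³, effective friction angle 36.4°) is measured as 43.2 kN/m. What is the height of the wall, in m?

4.40 m

K_a = 0.2552. P_a = ½ K_a γ H² ⇒ H = √(2P_a/(K_a γ)).
H = √(2×43.2/(0.2552×17.5)) = 4.399 m.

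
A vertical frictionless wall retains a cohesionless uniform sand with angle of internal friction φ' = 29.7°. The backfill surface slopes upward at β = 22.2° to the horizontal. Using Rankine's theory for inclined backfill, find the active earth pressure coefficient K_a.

K_a = cos β · (cos β − √(cos²β − cos²φ)) / (cos β + √(cos²β − cos²φ)).
cos β = 0.9259, cos φ = 0.8686, √(cos²β − cos²φ) = 0.3205.
K_a = 0.9259 × (0.9259 − 0.3205)/(0.9259 + 0.3205) = 0.4497.

0.450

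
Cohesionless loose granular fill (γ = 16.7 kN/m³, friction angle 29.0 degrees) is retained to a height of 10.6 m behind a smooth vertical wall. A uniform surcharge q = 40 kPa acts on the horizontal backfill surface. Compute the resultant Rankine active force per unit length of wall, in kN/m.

473 kN/m

K_a = tan²(45° − φ/2) = 0.3470.
Soil triangle: ½ K_a γ H² = 0.5×0.3470×16.7×10.6² = 325.5 kN/m.
Surcharge rectangle: K_a q H = 0.3470×40×10.6 = 147.1 kN/m.
Total = 325.5 + 147.1 = 472.7 kN/m.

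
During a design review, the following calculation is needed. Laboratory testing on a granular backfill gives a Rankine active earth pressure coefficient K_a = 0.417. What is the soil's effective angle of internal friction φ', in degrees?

24.3°

K_a = tan²(45° − φ/2) ⇒ 45° − φ/2 = arctan(√0.417) = 32.85°.
φ = 2(45° − 32.85°) = 24.29°.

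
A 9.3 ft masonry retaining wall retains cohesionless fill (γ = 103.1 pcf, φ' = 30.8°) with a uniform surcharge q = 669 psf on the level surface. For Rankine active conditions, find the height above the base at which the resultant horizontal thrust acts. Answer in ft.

K_a = 0.3227.
Triangular part P₁ = ½K_aγH² = 1439 at H/3 = 3.100 ft; rectangular part P₂ = K_a q H = 2008 at H/2 = 4.650 ft.
ȳ = (P₁·3.100 + P₂·4.650)/(P₁+P₂) = 4.003 ft.

4.00 ft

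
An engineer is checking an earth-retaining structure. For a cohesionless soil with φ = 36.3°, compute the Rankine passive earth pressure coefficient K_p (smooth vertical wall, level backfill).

3.90

K_p = (1 + sin φ)/(1 − sin φ) = tan²(45° + 36.3°/2) = 3.902.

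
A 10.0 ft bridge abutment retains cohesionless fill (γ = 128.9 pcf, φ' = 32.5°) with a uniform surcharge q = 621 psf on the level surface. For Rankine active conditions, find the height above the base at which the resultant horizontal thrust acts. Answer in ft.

K_a = 0.3010.
Triangular part P₁ = ½K_aγH² = 1940 at H/3 = 3.333 ft; rectangular part P₂ = K_a q H = 1869 at H/2 = 5.000 ft.
ȳ = (P₁·3.333 + P₂·5.000)/(P₁+P₂) = 4.151 ft.

4.15 ft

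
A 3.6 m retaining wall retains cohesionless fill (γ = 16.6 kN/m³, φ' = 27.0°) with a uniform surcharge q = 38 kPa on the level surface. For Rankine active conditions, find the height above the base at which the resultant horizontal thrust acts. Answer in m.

1.54 m

K_a = 0.3755.
Triangular part P₁ = ½K_aγH² = 40.39 at H/3 = 1.200 m; rectangular part P₂ = K_a q H = 51.37 at H/2 = 1.800 m.
ȳ = (P₁·1.200 + P₂·1.800)/(P₁+P₂) = 1.536 m.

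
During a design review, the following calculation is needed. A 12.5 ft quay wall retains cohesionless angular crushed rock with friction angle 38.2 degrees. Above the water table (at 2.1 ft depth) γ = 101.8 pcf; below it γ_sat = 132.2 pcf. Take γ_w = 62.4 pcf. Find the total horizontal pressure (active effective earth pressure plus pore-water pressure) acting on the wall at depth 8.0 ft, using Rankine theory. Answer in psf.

K_a = (1 − sin φ)/(1 + sin φ) = 0.2358.
γ' = 132.2 − 62.4 = 69.80 pcf.
Effective vertical stress at 8.0 ft: σ'_v = 101.8×2.1 + 69.80×5.90 = 625.6 psf.
σ'_h = K_a σ'_v = 0.2358 × 625.6 = 147.5 psf; u = γ_w × 5.90 = 368.2 psf.
Total σ_h = 147.5 + 368.2 = 515.7 psf.

516 psf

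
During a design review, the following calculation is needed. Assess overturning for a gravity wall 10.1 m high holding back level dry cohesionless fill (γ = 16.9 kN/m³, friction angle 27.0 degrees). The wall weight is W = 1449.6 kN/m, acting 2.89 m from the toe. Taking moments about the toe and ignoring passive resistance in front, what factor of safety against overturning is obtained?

3.84

K_a = tan²(45° − 27.0°/2) = 0.3755.
P_a = ½K_aγH² = 0.5×0.3755×16.9×10.1² = 323.7 kN/m, acting at H/3 = 3.367 m above the base.
Overturning moment M_o = P_a × H/3 = 323.7 × 3.367 = 1090.
Resisting moment M_r = W × 2.89 = 1449.6 × 2.89 = 4189.
FS_overturning = M_r/M_o = 4189/1090 = 3.844.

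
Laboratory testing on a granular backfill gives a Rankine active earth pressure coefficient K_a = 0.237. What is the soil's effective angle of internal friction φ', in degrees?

38.1°

K_a = tan²(45° − φ/2) ⇒ 45° − φ/2 = arctan(√0.237) = 25.96°.
φ = 2(45° − 25.96°) = 38.08°.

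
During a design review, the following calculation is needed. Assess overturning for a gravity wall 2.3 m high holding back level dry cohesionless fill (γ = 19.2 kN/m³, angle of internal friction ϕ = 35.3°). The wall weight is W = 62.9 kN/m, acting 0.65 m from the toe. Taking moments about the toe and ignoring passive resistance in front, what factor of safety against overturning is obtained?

K_a = tan²(45° − 35.3°/2) = 0.2675.
P_a = ½K_aγH² = 0.5×0.2675×19.2×2.3² = 13.59 kN/m, acting at H/3 = 0.7667 m above the base.
Overturning moment M_o = P_a × H/3 = 13.59 × 0.7667 = 10.42.
Resisting moment M_r = W × 0.65 = 62.9 × 0.65 = 40.88.
FS_overturning = M_r/M_o = 40.88/10.42 = 3.925.

3.92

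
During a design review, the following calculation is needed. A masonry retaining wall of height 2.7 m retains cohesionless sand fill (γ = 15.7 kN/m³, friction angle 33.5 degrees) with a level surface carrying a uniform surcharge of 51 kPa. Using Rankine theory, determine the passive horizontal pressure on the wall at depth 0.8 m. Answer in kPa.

K_p = (1 + sin φ)/(1 − sin φ) = 3.464.
σ_v = γz + q = 15.7 × 0.8 + 51 = 63.56 kPa.
σ_h = K_p σ_v = 3.464 × 63.56 = 220.2 kPa.

220 kPa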